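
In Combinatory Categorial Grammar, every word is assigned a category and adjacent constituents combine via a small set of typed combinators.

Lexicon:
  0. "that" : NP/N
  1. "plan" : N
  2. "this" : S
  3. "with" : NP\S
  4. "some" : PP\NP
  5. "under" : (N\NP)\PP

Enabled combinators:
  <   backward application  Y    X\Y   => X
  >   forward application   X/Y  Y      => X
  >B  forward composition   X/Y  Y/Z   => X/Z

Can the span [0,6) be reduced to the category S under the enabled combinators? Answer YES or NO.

NO

NP/N N S NP\S PP\NP (N\NP)\PP
CKY chart[0,6] = {N}; S ∉ chart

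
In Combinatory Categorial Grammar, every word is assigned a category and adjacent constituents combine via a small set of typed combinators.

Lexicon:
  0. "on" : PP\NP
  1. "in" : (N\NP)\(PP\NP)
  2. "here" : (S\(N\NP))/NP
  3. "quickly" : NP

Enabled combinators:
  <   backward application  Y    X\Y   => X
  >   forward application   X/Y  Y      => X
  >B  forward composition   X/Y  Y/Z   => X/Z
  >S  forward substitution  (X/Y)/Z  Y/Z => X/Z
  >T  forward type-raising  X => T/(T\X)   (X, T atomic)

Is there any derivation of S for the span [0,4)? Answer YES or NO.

YES

[0,4] S   <
  [0,2] N\NP   <
    [0,1] "on" : PP\NP
    [1,2] "in" : (N\NP)\(PP\NP)
  [2,4] S\(N\NP)   >
    [2,3] "here" : (S\(N\NP))/NP
    [3,4] "quickly" : NP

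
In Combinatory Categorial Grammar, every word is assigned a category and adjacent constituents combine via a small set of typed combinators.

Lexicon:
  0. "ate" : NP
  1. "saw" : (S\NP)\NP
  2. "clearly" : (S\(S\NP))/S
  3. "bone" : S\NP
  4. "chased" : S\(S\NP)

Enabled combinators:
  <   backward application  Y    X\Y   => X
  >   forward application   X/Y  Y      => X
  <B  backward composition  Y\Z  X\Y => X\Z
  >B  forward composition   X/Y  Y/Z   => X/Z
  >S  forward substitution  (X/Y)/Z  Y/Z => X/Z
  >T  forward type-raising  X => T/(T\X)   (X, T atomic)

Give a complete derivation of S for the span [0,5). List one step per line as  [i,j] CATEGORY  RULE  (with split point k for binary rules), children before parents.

[0,1] NP  lex  "ate"
[1,2] (S\NP)\NP  lex  "saw"
[0,2] S\NP  <  k=1
[2,3] (S\(S\NP))/S  lex  "clearly"
[3,4] S\NP  lex  "bone"
[4,5] S\(S\NP)  lex  "chased"
[3,5] S  <  k=4
[2,5] S\(S\NP)  >  k=3
[0,5] S  <  k=2

[0,5] S   <
  [0,2] S\NP   <
    [0,1] "ate" : NP
    [1,2] "saw" : (S\NP)\NP
  [2,5] S\(S\NP)   >
    [2,3] "clearly" : (S\(S\NP))/S
    [3,5] S   <
      [3,4] "bone" : S\NP
      [4,5] "chased" : S\(S\NP)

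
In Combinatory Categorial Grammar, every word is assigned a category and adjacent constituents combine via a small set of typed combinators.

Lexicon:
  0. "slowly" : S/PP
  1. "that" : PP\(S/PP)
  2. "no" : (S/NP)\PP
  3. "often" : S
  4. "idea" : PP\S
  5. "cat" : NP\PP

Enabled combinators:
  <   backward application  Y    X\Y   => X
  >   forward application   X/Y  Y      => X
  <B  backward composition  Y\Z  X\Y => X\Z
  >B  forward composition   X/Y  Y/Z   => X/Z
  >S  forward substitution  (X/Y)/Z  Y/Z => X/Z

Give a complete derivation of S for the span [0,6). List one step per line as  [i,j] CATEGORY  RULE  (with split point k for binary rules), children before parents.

[0,6] S   >
  [0,3] S/NP   <
    [0,2] PP   <
      [0,1] "slowly" : S/PP
      [1,2] "that" : PP\(S/PP)
    [2,3] "no" : (S/NP)\PP
  [3,6] NP   <
    [3,4] "often" : S
    [4,6] NP\S   <B
      [4,5] "idea" : PP\S
      [5,6] "cat" : NP\PP

[0,1] S/PP  lex  "slowly"
[1,2] PP\(S/PP)  lex  "that"
[0,2] PP  <  k=1
[2,3] (S/NP)\PP  lex  "no"
[0,3] S/NP  <  k=2
[3,4] S  lex  "often"
[4,5] PP\S  lex  "idea"
[5,6] NP\PP  lex  "cat"
[4,6] NP\S  <B  k=5
[3,6] NP  <  k=4
[0,6] S  >  k=3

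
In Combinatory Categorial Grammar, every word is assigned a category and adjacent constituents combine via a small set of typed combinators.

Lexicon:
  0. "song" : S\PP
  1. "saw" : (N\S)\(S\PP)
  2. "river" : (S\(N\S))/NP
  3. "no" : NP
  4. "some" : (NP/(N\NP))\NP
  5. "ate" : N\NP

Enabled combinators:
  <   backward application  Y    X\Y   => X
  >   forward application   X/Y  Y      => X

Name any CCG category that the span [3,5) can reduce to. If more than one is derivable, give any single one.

[0,6] S   <
  [0,2] N\S   <
    [0,1] "song" : S\PP
    [1,2] "saw" : (N\S)\(S\PP)
  [2,6] S\(N\S)   >
    [2,3] "river" : (S\(N\S))/NP
    [3,6] NP   >
      [3,5] NP/(N\NP)   <
        [3,4] "no" : NP
        [4,5] "some" : (NP/(N\NP))\NP
      [5,6] "ate" : N\NP

NP/(N\NP)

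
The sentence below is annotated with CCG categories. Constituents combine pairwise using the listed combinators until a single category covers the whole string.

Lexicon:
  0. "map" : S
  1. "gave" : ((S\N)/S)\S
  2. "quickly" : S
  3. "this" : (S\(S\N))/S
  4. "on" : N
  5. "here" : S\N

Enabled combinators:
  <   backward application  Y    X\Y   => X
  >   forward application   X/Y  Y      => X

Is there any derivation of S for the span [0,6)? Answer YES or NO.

YES

[0,6] S   <
  [0,3] S\N   >
    [0,2] (S\N)/S   <
      [0,1] "map" : S
      [1,2] "gave" : ((S\N)/S)\S
    [2,3] "quickly" : S
  [3,6] S\(S\N)   >
    [3,4] "this" : (S\(S\N))/S
    [4,6] S   <
      [4,5] "on" : N
      [5,6] "here" : S\N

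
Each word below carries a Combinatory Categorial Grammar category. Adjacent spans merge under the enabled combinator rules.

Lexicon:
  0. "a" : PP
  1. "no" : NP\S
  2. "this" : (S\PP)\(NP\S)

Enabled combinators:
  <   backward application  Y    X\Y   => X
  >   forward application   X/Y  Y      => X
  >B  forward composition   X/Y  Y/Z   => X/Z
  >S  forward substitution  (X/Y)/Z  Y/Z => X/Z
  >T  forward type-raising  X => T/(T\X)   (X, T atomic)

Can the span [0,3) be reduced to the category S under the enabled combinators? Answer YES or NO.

[0,3] S   <
  [0,1] "a" : PP
  [1,3] S\PP   <
    [1,2] "no" : NP\S
    [2,3] "this" : (S\PP)\(NP\S)

YES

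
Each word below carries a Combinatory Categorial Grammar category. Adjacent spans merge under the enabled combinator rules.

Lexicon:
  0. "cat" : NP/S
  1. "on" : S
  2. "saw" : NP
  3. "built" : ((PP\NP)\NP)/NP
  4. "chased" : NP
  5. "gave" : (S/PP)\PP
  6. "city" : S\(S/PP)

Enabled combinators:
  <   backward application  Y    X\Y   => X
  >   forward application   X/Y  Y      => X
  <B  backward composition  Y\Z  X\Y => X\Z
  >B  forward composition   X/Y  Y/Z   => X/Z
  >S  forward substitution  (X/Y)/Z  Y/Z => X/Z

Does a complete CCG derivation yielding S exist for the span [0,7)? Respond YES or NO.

YES

[0,7] S   <
  [0,2] NP   >
    [0,1] "cat" : NP/S
    [1,2] "on" : S
  [2,7] S\NP   <B
    [2,5] PP\NP   <
      [2,3] "saw" : NP
      [3,5] (PP\NP)\NP   >
        [3,4] "built" : ((PP\NP)\NP)/NP
        [4,5] "chased" : NP
    [5,7] S\PP   <B
      [5,6] "gave" : (S/PP)\PP
      [6,7] "city" : S\(S/PP)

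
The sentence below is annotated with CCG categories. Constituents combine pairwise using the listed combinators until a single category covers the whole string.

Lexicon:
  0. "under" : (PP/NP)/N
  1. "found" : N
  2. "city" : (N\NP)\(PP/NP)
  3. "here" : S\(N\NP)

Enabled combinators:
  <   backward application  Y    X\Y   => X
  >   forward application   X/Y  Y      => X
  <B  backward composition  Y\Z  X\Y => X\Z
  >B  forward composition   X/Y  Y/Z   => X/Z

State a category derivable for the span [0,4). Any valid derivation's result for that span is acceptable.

S

[0,4] S   <
  [0,3] N\NP   <
    [0,2] PP/NP   >
      [0,1] "under" : (PP/NP)/N
      [1,2] "found" : N
    [2,3] "city" : (N\NP)\(PP/NP)
  [3,4] "here" : S\(N\NP)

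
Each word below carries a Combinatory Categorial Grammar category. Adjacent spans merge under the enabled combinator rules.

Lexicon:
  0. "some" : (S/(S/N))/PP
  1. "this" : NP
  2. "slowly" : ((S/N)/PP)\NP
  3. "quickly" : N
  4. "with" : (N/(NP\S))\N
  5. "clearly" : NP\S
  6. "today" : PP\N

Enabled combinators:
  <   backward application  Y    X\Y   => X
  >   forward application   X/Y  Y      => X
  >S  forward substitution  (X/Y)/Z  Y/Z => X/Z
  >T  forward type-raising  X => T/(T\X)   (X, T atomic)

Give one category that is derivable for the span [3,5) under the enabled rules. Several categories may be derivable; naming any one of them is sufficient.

N/(NP\S)

[0,7] S   >
  [0,3] S/PP   >S
    [0,1] "some" : (S/(S/N))/PP
    [1,3] (S/N)/PP   <
      [1,2] "this" : NP
      [2,3] "slowly" : ((S/N)/PP)\NP
  [3,7] PP   <
    [3,6] N   >
      [3,5] N/(NP\S)   <
        [3,4] "quickly" : N
        [4,5] "with" : (N/(NP\S))\N
      [5,6] "clearly" : NP\S
    [6,7] "today" : PP\N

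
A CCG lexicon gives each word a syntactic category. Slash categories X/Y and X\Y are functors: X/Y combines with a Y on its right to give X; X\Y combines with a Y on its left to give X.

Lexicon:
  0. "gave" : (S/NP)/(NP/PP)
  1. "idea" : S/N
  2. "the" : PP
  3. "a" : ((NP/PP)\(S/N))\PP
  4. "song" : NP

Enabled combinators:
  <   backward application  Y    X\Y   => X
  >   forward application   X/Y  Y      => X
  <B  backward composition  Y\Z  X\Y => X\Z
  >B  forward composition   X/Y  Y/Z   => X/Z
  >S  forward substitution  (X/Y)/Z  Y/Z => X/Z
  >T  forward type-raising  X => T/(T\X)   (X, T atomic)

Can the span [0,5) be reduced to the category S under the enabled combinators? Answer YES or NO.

[0,5] S   >
  [0,4] S/NP   >
    [0,1] "gave" : (S/NP)/(NP/PP)
    [1,4] NP/PP   <
      [1,2] "idea" : S/N
      [2,4] (NP/PP)\(S/N)   <
        [2,3] "the" : PP
        [3,4] "a" : ((NP/PP)\(S/N))\PP
  [4,5] "song" : NP

YES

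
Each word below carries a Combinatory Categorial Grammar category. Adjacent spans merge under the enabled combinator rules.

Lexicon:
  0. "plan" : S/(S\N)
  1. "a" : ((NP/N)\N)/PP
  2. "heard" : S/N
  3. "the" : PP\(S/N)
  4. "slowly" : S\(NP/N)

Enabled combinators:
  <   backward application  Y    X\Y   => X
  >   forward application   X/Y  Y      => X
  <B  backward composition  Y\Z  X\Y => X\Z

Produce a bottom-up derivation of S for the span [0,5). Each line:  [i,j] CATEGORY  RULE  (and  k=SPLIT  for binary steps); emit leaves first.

[0,5] S   >
  [0,1] "plan" : S/(S\N)
  [1,5] S\N   <B
    [1,4] (NP/N)\N   >
      [1,2] "a" : ((NP/N)\N)/PP
      [2,4] PP   <
        [2,3] "heard" : S/N
        [3,4] "the" : PP\(S/N)
    [4,5] "slowly" : S\(NP/N)

[0,1] S/(S\N)  lex  "plan"
[1,2] ((NP/N)\N)/PP  lex  "a"
[2,3] S/N  lex  "heard"
[3,4] PP\(S/N)  lex  "the"
[2,4] PP  <  k=3
[1,4] (NP/N)\N  >  k=2
[4,5] S\(NP/N)  lex  "slowly"
[1,5] S\N  <B  k=4
[0,5] S  >  k=1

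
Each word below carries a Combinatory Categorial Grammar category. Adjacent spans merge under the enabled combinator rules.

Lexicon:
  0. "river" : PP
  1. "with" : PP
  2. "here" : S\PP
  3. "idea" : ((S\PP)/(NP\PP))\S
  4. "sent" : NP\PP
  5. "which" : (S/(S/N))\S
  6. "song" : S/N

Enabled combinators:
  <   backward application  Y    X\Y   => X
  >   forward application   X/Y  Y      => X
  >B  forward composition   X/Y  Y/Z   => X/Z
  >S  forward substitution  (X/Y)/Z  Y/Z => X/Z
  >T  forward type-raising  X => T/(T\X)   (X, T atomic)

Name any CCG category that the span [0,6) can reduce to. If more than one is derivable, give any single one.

[0,7] S   >
  [0,6] S/(S/N)   <
    [0,5] S   >
      [0,1] S/(S\PP)   >T
        [0,1] "river" : PP
      [1,5] S\PP   >
        [1,4] (S\PP)/(NP\PP)   <
          [1,3] S   >
            [1,2] S/(S\PP)   >T
              [1,2] "with" : PP
            [2,3] "here" : S\PP
          [3,4] "idea" : ((S\PP)/(NP\PP))\S
        [4,5] "sent" : NP\PP
    [5,6] "which" : (S/(S/N))\S
  [6,7] "song" : S/N

S/(S/N)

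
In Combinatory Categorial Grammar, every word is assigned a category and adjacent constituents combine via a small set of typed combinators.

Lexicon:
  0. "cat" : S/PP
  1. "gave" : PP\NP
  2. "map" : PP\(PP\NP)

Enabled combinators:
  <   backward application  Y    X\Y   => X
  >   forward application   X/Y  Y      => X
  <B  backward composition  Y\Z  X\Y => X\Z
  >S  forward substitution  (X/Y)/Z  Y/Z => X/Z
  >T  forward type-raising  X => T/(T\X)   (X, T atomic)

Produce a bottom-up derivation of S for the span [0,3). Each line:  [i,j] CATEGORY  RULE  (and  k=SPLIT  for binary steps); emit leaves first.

[0,1] S/PP  lex  "cat"
[1,2] PP\NP  lex  "gave"
[2,3] PP\(PP\NP)  lex  "map"
[1,3] PP  <  k=2
[0,3] S  >  k=1

[0,3] S   >
  [0,1] "cat" : S/PP
  [1,3] PP   <
    [1,2] "gave" : PP\NP
    [2,3] "map" : PP\(PP\NP)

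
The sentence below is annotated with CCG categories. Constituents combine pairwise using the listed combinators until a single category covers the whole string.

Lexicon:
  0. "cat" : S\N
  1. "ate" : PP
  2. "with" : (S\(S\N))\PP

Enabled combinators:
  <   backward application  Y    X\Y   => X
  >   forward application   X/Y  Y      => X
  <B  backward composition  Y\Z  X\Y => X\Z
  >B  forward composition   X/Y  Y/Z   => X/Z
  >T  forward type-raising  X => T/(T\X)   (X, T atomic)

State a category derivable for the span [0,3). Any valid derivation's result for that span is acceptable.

S

[0,3] S   <
  [0,1] "cat" : S\N
  [1,3] S\(S\N)   <
    [1,2] "ate" : PP
    [2,3] "with" : (S\(S\N))\PP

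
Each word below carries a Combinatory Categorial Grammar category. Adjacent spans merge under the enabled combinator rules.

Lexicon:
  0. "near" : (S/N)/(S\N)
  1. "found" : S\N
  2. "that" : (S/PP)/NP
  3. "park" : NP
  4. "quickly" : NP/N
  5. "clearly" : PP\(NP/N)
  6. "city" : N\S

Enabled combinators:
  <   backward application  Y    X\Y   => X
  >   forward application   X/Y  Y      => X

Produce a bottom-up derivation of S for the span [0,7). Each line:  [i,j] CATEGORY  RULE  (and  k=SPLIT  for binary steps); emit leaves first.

[0,1] (S/N)/(S\N)  lex  "near"
[1,2] S\N  lex  "found"
[0,2] S/N  >  k=1
[2,3] (S/PP)/NP  lex  "that"
[3,4] NP  lex  "park"
[2,4] S/PP  >  k=3
[4,5] NP/N  lex  "quickly"
[5,6] PP\(NP/N)  lex  "clearly"
[4,6] PP  <  k=5
[2,6] S  >  k=4
[6,7] N\S  lex  "city"
[2,7] N  <  k=6
[0,7] S  >  k=2

[0,7] S   >
  [0,2] S/N   >
    [0,1] "near" : (S/N)/(S\N)
    [1,2] "found" : S\N
  [2,7] N   <
    [2,6] S   >
      [2,4] S/PP   >
        [2,3] "that" : (S/PP)/NP
        [3,4] "park" : NP
      [4,6] PP   <
        [4,5] "quickly" : NP/N
        [5,6] "clearly" : PP\(NP/N)
    [6,7] "city" : N\S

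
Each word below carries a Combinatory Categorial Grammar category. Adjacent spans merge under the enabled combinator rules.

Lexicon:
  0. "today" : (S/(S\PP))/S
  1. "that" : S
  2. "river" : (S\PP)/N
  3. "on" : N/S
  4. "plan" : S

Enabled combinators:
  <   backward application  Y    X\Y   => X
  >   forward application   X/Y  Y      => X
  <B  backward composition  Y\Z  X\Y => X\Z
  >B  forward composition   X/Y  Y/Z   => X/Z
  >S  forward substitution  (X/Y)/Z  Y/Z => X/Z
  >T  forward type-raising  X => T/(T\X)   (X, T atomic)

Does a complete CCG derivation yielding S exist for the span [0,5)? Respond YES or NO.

YES

[0,5] S   >
  [0,2] S/(S\PP)   >
    [0,1] "today" : (S/(S\PP))/S
    [1,2] "that" : S
  [2,5] S\PP   >
    [2,3] "river" : (S\PP)/N
    [3,5] N   >
      [3,4] "on" : N/S
      [4,5] "plan" : S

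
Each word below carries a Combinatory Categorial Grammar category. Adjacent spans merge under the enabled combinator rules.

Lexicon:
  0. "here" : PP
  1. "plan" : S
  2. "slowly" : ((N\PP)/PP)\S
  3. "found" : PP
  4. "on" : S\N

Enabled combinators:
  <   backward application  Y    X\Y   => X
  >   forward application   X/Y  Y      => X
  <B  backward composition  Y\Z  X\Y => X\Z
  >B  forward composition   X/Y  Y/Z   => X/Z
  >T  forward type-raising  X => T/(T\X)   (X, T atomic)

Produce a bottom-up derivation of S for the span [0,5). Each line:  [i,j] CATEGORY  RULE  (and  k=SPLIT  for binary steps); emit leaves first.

[0,5] S   <
  [0,4] N   <
    [0,1] "here" : PP
    [1,4] N\PP   >
      [1,3] (N\PP)/PP   <
        [1,2] "plan" : S
        [2,3] "slowly" : ((N\PP)/PP)\S
      [3,4] "found" : PP
  [4,5] "on" : S\N

[0,1] PP  lex  "here"
[1,2] S  lex  "plan"
[2,3] ((N\PP)/PP)\S  lex  "slowly"
[1,3] (N\PP)/PP  <  k=2
[3,4] PP  lex  "found"
[1,4] N\PP  >  k=3
[0,4] N  <  k=1
[4,5] S\N  lex  "on"
[0,5] S  <  k=4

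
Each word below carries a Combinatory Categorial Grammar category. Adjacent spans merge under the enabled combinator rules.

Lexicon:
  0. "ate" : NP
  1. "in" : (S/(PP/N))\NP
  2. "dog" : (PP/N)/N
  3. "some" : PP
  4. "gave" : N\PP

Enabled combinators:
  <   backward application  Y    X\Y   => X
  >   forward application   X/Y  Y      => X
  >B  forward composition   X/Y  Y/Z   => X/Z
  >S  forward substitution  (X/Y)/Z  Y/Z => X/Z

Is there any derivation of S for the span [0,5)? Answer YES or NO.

YES

[0,5] S   >
  [0,3] S/N   >B
    [0,2] S/(PP/N)   <
      [0,1] "ate" : NP
      [1,2] "in" : (S/(PP/N))\NP
    [2,3] "dog" : (PP/N)/N
  [3,5] N   <
    [3,4] "some" : PP
    [4,5] "gave" : N\PP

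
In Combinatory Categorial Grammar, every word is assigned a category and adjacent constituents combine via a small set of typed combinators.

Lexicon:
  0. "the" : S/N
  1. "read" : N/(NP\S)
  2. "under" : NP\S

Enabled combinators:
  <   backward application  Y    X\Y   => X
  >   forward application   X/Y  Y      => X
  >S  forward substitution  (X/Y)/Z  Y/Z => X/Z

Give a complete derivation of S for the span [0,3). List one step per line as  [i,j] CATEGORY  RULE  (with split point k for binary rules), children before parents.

[0,3] S   >
  [0,1] "the" : S/N
  [1,3] N   >
    [1,2] "read" : N/(NP\S)
    [2,3] "under" : NP\S

[0,1] S/N  lex  "the"
[1,2] N/(NP\S)  lex  "read"
[2,3] NP\S  lex  "under"
[1,3] N  >  k=2
[0,3] S  >  k=1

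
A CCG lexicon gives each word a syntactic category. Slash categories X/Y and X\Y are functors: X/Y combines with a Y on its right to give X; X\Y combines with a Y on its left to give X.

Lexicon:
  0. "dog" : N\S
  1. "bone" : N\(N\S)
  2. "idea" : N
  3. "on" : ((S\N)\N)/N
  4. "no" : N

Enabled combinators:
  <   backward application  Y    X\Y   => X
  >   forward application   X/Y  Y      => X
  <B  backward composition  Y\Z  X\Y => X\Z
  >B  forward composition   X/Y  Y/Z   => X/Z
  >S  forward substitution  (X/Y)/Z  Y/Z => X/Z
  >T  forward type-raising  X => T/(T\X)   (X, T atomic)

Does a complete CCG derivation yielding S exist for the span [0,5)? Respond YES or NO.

YES

[0,5] S   <
  [0,2] N   <
    [0,1] "dog" : N\S
    [1,2] "bone" : N\(N\S)
  [2,5] S\N   <
    [2,3] "idea" : N
    [3,5] (S\N)\N   >
      [3,4] "on" : ((S\N)\N)/N
      [4,5] "no" : N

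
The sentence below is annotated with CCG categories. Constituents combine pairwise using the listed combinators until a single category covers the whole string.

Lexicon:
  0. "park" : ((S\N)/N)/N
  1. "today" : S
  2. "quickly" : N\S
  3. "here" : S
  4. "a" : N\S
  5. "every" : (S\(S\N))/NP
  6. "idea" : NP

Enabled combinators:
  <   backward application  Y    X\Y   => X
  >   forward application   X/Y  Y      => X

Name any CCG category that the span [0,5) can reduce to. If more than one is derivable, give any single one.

S\N

[0,7] S   <
  [0,5] S\N   >
    [0,3] (S\N)/N   >
      [0,1] "park" : ((S\N)/N)/N
      [1,3] N   <
        [1,2] "today" : S
        [2,3] "quickly" : N\S
    [3,5] N   <
      [3,4] "here" : S
      [4,5] "a" : N\S
  [5,7] S\(S\N)   >
    [5,6] "every" : (S\(S\N))/NP
    [6,7] "idea" : NP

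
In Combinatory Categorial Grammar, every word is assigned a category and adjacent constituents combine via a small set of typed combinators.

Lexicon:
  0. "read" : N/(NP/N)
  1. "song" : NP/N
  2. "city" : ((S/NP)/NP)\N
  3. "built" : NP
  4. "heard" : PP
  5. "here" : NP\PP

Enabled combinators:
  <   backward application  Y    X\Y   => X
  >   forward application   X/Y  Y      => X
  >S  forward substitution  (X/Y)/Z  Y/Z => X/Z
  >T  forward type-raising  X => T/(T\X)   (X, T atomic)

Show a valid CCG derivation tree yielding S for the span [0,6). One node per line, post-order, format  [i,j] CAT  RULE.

[0,1] N/(NP/N)  lex  "read"
[1,2] NP/N  lex  "song"
[0,2] N  >  k=1
[2,3] ((S/NP)/NP)\N  lex  "city"
[0,3] (S/NP)/NP  <  k=2
[3,4] NP  lex  "built"
[0,4] S/NP  >  k=3
[4,5] PP  lex  "heard"
[5,6] NP\PP  lex  "here"
[4,6] NP  <  k=5
[0,6] S  >  k=4

[0,6] S   >
  [0,4] S/NP   >
    [0,3] (S/NP)/NP   <
      [0,2] N   >
        [0,1] "read" : N/(NP/N)
        [1,2] "song" : NP/N
      [2,3] "city" : ((S/NP)/NP)\N
    [3,4] "built" : NP
  [4,6] NP   <
    [4,5] "heard" : PP
    [5,6] "here" : NP\PP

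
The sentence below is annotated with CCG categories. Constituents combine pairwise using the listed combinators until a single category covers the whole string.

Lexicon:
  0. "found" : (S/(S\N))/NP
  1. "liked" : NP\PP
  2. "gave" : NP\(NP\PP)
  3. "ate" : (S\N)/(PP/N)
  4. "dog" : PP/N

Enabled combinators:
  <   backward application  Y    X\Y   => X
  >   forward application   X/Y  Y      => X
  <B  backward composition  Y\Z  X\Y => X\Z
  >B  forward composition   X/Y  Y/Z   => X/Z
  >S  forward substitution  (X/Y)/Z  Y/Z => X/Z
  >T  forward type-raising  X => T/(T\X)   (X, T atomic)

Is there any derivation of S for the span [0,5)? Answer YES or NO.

[0,5] S   >
  [0,3] S/(S\N)   >
    [0,1] "found" : (S/(S\N))/NP
    [1,3] NP   <
      [1,2] "liked" : NP\PP
      [2,3] "gave" : NP\(NP\PP)
  [3,5] S\N   >
    [3,4] "ate" : (S\N)/(PP/N)
    [4,5] "dog" : PP/N

YES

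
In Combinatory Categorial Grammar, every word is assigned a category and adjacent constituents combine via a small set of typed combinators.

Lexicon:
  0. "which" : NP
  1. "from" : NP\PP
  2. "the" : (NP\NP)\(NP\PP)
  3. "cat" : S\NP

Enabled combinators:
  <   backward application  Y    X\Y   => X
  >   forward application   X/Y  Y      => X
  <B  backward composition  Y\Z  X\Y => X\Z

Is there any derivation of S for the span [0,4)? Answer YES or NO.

YES

[0,4] S   <
  [0,1] "which" : NP
  [1,4] S\NP   <B
    [1,3] NP\NP   <
      [1,2] "from" : NP\PP
      [2,3] "the" : (NP\NP)\(NP\PP)
    [3,4] "cat" : S\NP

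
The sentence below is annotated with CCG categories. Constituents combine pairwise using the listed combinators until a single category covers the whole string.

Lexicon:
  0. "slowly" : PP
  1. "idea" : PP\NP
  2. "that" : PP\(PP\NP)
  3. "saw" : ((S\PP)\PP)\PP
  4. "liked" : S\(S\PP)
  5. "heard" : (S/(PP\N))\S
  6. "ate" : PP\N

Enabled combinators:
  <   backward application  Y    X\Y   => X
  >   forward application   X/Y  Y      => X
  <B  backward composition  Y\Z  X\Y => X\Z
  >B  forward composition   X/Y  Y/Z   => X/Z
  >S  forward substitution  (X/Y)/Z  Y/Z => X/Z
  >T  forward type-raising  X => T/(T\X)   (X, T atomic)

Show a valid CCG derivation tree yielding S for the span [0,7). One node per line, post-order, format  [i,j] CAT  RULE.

[0,7] S   >
  [0,6] S/(PP\N)   <
    [0,5] S   <
      [0,4] S\PP   <
        [0,1] "slowly" : PP
        [1,4] (S\PP)\PP   <
          [1,3] PP   <
            [1,2] "idea" : PP\NP
            [2,3] "that" : PP\(PP\NP)
          [3,4] "saw" : ((S\PP)\PP)\PP
      [4,5] "liked" : S\(S\PP)
    [5,6] "heard" : (S/(PP\N))\S
  [6,7] "ate" : PP\N

[0,1] PP  lex  "slowly"
[1,2] PP\NP  lex  "idea"
[2,3] PP\(PP\NP)  lex  "that"
[1,3] PP  <  k=2
[3,4] ((S\PP)\PP)\PP  lex  "saw"
[1,4] (S\PP)\PP  <  k=3
[0,4] S\PP  <  k=1
[4,5] S\(S\PP)  lex  "liked"
[0,5] S  <  k=4
[5,6] (S/(PP\N))\S  lex  "heard"
[0,6] S/(PP\N)  <  k=5
[6,7] PP\N  lex  "ate"
[0,7] S  >  k=6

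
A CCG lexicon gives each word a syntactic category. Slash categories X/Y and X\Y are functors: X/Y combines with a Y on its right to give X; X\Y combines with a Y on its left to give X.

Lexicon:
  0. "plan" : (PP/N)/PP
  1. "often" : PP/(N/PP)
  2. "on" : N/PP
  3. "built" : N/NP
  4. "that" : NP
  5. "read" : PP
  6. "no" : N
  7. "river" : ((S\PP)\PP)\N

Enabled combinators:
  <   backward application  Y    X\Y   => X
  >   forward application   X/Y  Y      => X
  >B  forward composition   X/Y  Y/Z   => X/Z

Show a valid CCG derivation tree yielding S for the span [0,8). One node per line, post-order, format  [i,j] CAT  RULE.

[0,8] S   <
  [0,5] PP   >
    [0,3] PP/N   >
      [0,1] "plan" : (PP/N)/PP
      [1,3] PP   >
        [1,2] "often" : PP/(N/PP)
        [2,3] "on" : N/PP
    [3,5] N   >
      [3,4] "built" : N/NP
      [4,5] "that" : NP
  [5,8] S\PP   <
    [5,6] "read" : PP
    [6,8] (S\PP)\PP   <
      [6,7] "no" : N
      [7,8] "river" : ((S\PP)\PP)\N

[0,1] (PP/N)/PP  lex  "plan"
[1,2] PP/(N/PP)  lex  "often"
[2,3] N/PP  lex  "on"
[1,3] PP  >  k=2
[0,3] PP/N  >  k=1
[3,4] N/NP  lex  "built"
[4,5] NP  lex  "that"
[3,5] N  >  k=4
[0,5] PP  >  k=3
[5,6] PP  lex  "read"
[6,7] N  lex  "no"
[7,8] ((S\PP)\PP)\N  lex  "river"
[6,8] (S\PP)\PP  <  k=7
[5,8] S\PP  <  k=6
[0,8] S  <  k=5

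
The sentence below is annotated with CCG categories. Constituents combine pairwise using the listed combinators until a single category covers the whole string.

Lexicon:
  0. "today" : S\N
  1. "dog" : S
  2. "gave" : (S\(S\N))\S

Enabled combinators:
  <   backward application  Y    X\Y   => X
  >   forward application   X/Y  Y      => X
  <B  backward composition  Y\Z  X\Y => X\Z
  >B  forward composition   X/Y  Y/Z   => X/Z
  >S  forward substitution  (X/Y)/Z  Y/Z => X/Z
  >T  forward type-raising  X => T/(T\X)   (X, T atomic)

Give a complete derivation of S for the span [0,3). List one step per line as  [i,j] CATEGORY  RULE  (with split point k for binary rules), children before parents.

[0,1] S\N  lex  "today"
[1,2] S  lex  "dog"
[2,3] (S\(S\N))\S  lex  "gave"
[1,3] S\(S\N)  <  k=2
[0,3] S  <  k=1

[0,3] S   <
  [0,1] "today" : S\N
  [1,3] S\(S\N)   <
    [1,2] "dog" : S
    [2,3] "gave" : (S\(S\N))\S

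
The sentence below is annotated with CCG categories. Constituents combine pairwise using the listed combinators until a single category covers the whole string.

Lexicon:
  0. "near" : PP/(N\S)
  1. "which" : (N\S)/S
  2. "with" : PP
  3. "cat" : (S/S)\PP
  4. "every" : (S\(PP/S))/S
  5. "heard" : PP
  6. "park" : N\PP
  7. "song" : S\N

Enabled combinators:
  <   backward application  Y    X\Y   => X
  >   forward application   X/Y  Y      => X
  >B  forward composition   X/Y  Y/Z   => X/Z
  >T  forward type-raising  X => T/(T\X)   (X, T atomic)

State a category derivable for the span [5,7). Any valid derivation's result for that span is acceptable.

[0,8] S   <
  [0,4] PP/S   >B
    [0,2] PP/S   >B
      [0,1] "near" : PP/(N\S)
      [1,2] "which" : (N\S)/S
    [2,4] S/S   <
      [2,3] "with" : PP
      [3,4] "cat" : (S/S)\PP
  [4,8] S\(PP/S)   >
    [4,5] "every" : (S\(PP/S))/S
    [5,8] S   <
      [5,7] N   >
        [5,6] N/(N\PP)   >T
          [5,6] "heard" : PP
        [6,7] "park" : N\PP
      [7,8] "song" : S\N

N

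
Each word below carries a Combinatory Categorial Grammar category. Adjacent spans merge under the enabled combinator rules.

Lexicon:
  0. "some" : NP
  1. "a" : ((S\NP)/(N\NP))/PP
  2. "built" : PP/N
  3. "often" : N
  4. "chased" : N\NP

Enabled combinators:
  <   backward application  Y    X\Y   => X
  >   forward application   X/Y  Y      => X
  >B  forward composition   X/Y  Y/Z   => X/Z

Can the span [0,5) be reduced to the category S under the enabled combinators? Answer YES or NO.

[0,5] S   <
  [0,1] "some" : NP
  [1,5] S\NP   >
    [1,4] (S\NP)/(N\NP)   >
      [1,2] "a" : ((S\NP)/(N\NP))/PP
      [2,4] PP   >
        [2,3] "built" : PP/N
        [3,4] "often" : N
    [4,5] "chased" : N\NP

YES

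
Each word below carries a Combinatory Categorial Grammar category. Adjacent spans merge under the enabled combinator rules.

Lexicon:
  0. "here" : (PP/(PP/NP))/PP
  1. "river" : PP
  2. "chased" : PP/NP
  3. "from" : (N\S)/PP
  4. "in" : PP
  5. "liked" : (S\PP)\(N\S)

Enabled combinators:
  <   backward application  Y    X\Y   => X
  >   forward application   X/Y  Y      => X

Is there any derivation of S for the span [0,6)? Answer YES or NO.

YES

[0,6] S   <
  [0,3] PP   >
    [0,2] PP/(PP/NP)   >
      [0,1] "here" : (PP/(PP/NP))/PP
      [1,2] "river" : PP
    [2,3] "chased" : PP/NP
  [3,6] S\PP   <
    [3,5] N\S   >
      [3,4] "from" : (N\S)/PP
      [4,5] "in" : PP
    [5,6] "liked" : (S\PP)\(N\S)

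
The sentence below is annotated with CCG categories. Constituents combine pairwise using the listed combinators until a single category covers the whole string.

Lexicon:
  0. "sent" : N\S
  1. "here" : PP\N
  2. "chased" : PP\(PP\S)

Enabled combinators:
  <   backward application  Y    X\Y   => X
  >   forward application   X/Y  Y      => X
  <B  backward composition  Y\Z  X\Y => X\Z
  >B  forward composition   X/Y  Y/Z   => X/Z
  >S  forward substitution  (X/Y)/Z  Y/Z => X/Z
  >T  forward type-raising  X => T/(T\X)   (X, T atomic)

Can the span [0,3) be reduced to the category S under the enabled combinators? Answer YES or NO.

N\S PP\N PP\(PP\S)
CKY chart[0,3] = {N/(N\PP), NP/(NP\PP), PP, PP/(PP\PP), S/(S\PP)}; S ∉ chart

NO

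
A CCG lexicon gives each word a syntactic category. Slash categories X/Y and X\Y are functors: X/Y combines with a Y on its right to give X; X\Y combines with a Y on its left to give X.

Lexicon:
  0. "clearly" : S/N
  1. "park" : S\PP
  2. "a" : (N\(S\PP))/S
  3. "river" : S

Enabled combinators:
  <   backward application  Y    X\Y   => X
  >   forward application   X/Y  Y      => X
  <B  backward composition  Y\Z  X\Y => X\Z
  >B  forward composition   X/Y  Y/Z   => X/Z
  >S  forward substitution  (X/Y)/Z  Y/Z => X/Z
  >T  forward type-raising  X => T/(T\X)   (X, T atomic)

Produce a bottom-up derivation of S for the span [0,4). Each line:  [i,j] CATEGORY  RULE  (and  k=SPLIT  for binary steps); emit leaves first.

[0,1] S/N  lex  "clearly"
[1,2] S\PP  lex  "park"
[2,3] (N\(S\PP))/S  lex  "a"
[3,4] S  lex  "river"
[2,4] N\(S\PP)  >  k=3
[1,4] N  <  k=2
[0,4] S  >  k=1

[0,4] S   >
  [0,1] "clearly" : S/N
  [1,4] N   <
    [1,2] "park" : S\PP
    [2,4] N\(S\PP)   >
      [2,3] "a" : (N\(S\PP))/S
      [3,4] "river" : S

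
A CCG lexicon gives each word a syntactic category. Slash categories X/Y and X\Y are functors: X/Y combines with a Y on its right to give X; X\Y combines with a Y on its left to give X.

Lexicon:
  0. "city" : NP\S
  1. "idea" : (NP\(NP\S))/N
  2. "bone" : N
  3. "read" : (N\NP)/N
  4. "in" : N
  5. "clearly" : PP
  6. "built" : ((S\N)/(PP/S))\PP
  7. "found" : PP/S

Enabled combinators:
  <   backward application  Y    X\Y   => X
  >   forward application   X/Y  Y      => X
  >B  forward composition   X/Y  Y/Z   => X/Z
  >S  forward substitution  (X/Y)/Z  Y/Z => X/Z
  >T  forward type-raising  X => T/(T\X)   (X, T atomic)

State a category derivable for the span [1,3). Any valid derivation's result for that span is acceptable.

NP\(NP\S)

[0,8] S   <
  [0,5] N   <
    [0,3] NP   <
      [0,1] "city" : NP\S
      [1,3] NP\(NP\S)   >
        [1,2] "idea" : (NP\(NP\S))/N
        [2,3] "bone" : N
    [3,5] N\NP   >
      [3,4] "read" : (N\NP)/N
      [4,5] "in" : N
  [5,8] S\N   >
    [5,7] (S\N)/(PP/S)   <
      [5,6] "clearly" : PP
      [6,7] "built" : ((S\N)/(PP/S))\PP
    [7,8] "found" : PP/S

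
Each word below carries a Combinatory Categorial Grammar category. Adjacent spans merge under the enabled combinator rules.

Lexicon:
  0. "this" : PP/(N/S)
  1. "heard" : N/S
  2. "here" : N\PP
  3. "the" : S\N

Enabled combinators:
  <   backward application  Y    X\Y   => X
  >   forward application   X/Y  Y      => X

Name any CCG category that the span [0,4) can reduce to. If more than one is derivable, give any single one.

S

[0,4] S   <
  [0,3] N   <
    [0,2] PP   >
      [0,1] "this" : PP/(N/S)
      [1,2] "heard" : N/S
    [2,3] "here" : N\PP
  [3,4] "the" : S\N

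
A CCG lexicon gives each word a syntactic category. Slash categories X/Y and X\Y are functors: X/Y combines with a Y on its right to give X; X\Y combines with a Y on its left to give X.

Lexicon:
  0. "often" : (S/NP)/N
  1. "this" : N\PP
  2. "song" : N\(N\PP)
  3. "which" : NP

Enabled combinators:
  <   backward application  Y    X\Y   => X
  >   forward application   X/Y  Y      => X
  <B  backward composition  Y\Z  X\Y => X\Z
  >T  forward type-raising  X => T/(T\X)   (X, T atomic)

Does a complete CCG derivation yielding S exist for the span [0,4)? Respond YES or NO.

YES

[0,4] S   >
  [0,3] S/NP   >
    [0,1] "often" : (S/NP)/N
    [1,3] N   <
      [1,2] "this" : N\PP
      [2,3] "song" : N\(N\PP)
  [3,4] "which" : NP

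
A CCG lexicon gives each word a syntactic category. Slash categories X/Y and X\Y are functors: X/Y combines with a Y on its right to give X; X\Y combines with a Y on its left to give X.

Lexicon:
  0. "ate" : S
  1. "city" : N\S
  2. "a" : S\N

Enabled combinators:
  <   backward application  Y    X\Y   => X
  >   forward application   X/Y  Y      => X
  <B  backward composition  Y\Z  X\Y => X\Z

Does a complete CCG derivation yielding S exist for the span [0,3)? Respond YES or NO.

YES

[0,3] S   <
  [0,2] N   <
    [0,1] "ate" : S
    [1,2] "city" : N\S
  [2,3] "a" : S\N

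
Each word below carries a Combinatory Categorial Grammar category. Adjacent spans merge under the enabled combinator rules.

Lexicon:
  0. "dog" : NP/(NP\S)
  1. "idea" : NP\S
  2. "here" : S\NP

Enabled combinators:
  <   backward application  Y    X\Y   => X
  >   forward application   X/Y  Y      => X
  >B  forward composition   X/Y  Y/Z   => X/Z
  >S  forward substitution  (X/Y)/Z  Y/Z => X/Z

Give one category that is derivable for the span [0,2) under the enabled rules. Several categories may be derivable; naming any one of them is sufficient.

NP

[0,3] S   <
  [0,2] NP   >
    [0,1] "dog" : NP/(NP\S)
    [1,2] "idea" : NP\S
  [2,3] "here" : S\NP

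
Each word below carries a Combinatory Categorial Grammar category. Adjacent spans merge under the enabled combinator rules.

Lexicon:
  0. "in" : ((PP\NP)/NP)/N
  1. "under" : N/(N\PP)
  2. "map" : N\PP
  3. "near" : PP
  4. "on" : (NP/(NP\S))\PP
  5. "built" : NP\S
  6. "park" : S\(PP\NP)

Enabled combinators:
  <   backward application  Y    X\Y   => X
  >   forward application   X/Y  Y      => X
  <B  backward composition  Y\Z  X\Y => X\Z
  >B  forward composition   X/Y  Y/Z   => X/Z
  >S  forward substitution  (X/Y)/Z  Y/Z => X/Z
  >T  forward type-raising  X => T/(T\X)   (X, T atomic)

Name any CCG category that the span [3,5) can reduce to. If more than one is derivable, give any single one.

[0,7] S   <
  [0,6] PP\NP   >
    [0,3] (PP\NP)/NP   >
      [0,1] "in" : ((PP\NP)/NP)/N
      [1,3] N   >
        [1,2] "under" : N/(N\PP)
        [2,3] "map" : N\PP
    [3,6] NP   >
      [3,5] NP/(NP\S)   <
        [3,4] "near" : PP
        [4,5] "on" : (NP/(NP\S))\PP
      [5,6] "built" : NP\S
  [6,7] "park" : S\(PP\NP)

NP/(NP\S)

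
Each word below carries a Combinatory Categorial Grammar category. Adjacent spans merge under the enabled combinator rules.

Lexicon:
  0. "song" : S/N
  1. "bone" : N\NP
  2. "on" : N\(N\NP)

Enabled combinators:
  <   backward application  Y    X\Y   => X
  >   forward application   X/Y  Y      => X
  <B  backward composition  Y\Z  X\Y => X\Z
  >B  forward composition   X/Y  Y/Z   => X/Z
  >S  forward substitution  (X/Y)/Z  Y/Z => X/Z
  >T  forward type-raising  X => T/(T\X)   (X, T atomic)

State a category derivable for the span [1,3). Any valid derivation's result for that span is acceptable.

N

[0,3] S   >
  [0,1] "song" : S/N
  [1,3] N   <
    [1,2] "bone" : N\NP
    [2,3] "on" : N\(N\NP)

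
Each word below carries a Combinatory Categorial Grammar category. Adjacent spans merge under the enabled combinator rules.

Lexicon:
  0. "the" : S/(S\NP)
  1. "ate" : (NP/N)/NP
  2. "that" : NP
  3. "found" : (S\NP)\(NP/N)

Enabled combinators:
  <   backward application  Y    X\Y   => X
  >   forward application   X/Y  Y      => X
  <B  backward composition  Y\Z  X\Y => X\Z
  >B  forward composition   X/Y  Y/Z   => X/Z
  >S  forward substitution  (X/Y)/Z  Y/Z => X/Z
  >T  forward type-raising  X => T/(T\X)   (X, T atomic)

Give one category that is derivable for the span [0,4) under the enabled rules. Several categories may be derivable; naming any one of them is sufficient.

S

[0,4] S   >
  [0,1] "the" : S/(S\NP)
  [1,4] S\NP   <
    [1,3] NP/N   >
      [1,2] "ate" : (NP/N)/NP
      [2,3] "that" : NP
    [3,4] "found" : (S\NP)\(NP/N)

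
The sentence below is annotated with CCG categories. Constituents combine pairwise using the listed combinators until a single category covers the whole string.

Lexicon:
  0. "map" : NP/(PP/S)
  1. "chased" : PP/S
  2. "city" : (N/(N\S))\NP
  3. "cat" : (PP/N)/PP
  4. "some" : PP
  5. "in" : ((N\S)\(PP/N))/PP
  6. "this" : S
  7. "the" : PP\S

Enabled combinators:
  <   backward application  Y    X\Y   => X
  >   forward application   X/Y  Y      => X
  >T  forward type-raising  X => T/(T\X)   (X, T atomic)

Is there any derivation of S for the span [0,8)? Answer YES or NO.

NP/(PP/S) PP/S (N/(N\S))\NP (PP/N)/PP PP ((N\S)\(PP/N))/PP S PP\S
CKY chart[0,8] = {N, N/(N\N), NP/(NP\N), PP/(PP\N), S/(S\N)}; S ∉ chart

NO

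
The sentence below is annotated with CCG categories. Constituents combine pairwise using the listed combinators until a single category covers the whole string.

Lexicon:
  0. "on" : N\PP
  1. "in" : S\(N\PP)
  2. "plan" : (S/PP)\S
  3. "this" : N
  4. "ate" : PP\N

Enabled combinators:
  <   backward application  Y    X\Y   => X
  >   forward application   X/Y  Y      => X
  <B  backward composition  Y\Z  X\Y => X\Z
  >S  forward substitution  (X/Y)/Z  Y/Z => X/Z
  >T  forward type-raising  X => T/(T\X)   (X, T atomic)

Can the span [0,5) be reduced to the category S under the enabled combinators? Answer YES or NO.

[0,5] S   >
  [0,3] S/PP   <
    [0,2] S   <
      [0,1] "on" : N\PP
      [1,2] "in" : S\(N\PP)
    [2,3] "plan" : (S/PP)\S
  [3,5] PP   <
    [3,4] "this" : N
    [4,5] "ate" : PP\N

YES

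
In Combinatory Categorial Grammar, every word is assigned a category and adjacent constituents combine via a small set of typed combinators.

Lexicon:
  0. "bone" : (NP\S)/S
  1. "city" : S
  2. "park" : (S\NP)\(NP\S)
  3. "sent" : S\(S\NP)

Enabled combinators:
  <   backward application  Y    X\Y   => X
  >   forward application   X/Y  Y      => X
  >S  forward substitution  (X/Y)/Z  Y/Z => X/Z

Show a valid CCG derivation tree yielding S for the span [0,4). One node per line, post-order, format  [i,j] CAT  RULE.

[0,4] S   <
  [0,3] S\NP   <
    [0,2] NP\S   >
      [0,1] "bone" : (NP\S)/S
      [1,2] "city" : S
    [2,3] "park" : (S\NP)\(NP\S)
  [3,4] "sent" : S\(S\NP)

[0,1] (NP\S)/S  lex  "bone"
[1,2] S  lex  "city"
[0,2] NP\S  >  k=1
[2,3] (S\NP)\(NP\S)  lex  "park"
[0,3] S\NP  <  k=2
[3,4] S\(S\NP)  lex  "sent"
[0,4] S  <  k=3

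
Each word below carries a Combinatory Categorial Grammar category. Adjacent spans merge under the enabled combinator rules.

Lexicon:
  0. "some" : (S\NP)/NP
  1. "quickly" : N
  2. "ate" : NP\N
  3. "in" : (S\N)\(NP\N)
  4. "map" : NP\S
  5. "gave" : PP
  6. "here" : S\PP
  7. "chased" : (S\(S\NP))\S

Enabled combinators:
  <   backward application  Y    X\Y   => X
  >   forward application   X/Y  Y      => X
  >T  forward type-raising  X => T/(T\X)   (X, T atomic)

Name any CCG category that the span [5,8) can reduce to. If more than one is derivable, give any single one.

[0,8] S   <
  [0,5] S\NP   >
    [0,1] "some" : (S\NP)/NP
    [1,5] NP   <
      [1,4] S   <
        [1,2] "quickly" : N
        [2,4] S\N   <
          [2,3] "ate" : NP\N
          [3,4] "in" : (S\N)\(NP\N)
      [4,5] "map" : NP\S
  [5,8] S\(S\NP)   <
    [5,7] S   >
      [5,6] S/(S\PP)   >T
        [5,6] "gave" : PP
      [6,7] "here" : S\PP
    [7,8] "chased" : (S\(S\NP))\S

S\(S\NP)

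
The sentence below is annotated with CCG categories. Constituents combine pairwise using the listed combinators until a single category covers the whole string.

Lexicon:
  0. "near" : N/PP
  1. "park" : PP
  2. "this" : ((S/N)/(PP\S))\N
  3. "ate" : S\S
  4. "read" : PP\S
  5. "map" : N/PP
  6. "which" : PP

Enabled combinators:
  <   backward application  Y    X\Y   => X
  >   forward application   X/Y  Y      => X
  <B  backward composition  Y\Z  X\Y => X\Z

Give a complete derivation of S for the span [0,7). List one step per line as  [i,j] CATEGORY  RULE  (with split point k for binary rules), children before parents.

[0,7] S   >
  [0,5] S/N   >
    [0,3] (S/N)/(PP\S)   <
      [0,2] N   >
        [0,1] "near" : N/PP
        [1,2] "park" : PP
      [2,3] "this" : ((S/N)/(PP\S))\N
    [3,5] PP\S   <B
      [3,4] "ate" : S\S
      [4,5] "read" : PP\S
  [5,7] N   >
    [5,6] "map" : N/PP
    [6,7] "which" : PP

[0,1] N/PP  lex  "near"
[1,2] PP  lex  "park"
[0,2] N  >  k=1
[2,3] ((S/N)/(PP\S))\N  lex  "this"
[0,3] (S/N)/(PP\S)  <  k=2
[3,4] S\S  lex  "ate"
[4,5] PP\S  lex  "read"
[3,5] PP\S  <B  k=4
[0,5] S/N  >  k=3
[5,6] N/PP  lex  "map"
[6,7] PP  lex  "which"
[5,7] N  >  k=6
[0,7] S  >  k=5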